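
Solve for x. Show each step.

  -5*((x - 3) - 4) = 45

Step 1. [-5*((x - 3) - 4) = 45] -5 out front; divide by -5. So div: (x - 3) - 4 = -9.
Step 2. [(x - 3) - 4 = -9] add 4: x sits inside (… - 4), so sub: x - 3 = -5.
Step 3. [x - 3 = -5] -3 is outermost — add 3 both sides ⇒ sub: x = -2.

Answer: x ∈ {-2}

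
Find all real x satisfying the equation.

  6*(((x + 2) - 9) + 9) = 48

Step 1. [6*(((x + 2) - 9) + 9) = 48] LHS = 6·(…); ÷6 both sides, so div: ((x + 2) - 9) + 9 = 8.
Step 2. [((x + 2) - 9) + 9 = 8] peel the +9: subtract 9 from each side ⇒ sub: (x + 2) - 9 = -1.
Step 3. [(x + 2) - 9 = -1] the outer -9 inverts by adding 9 ⇒ sub: x + 2 = 8.
Step 4. [x + 2 = 8] +2 is outermost — subtract 2 both sides. So sub: x = 6.

Answer: x ∈ {6}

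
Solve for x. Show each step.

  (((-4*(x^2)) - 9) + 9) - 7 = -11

Step 1. [(((-4*(x^2)) - 9) + 9) - 7 = -11] add 7: x sits inside (… - 7) ⇒ sub: ((-4*(x^2)) - 9) + 9 = -4.
Step 2. [((-4*(x^2)) - 9) + 9 = -4] peel the +9: subtract 9 from each side ⇒ sub: (-4*(x^2)) - 9 = -13.
Step 3. [(-4*(x^2)) - 9 = -13] the outer -9 inverts by adding 9. So sub: -4*(x^2) = -4.
Step 4. [-4*(x^2) = -4] LHS = -4·(…); ÷-4 both sides, so div: x^2 = 1.
Step 5. [x^2 = 1] √ both sides: 1 ≥ 0 gives two branches ⇒ sqrt: x = 1 or -1.

Answer: x ∈ {-1, 1}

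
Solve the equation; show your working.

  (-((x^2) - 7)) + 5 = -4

Step 1. [(-((x^2) - 7)) + 5 = -4] peel the +5: subtract 5 from each side ⇒ sub: -((x^2) - 7) = -9.
Step 2. [-((x^2) - 7) = -9] LHS negated; negate both sides, so neg: (x^2) - 7 = 9.
Step 3. [(x^2) - 7 = 9] add 7: x sits inside (… - 7). So sub: x^2 = 16.
Step 4. [x^2 = 16] √ both sides: 16 ≥ 0 gives two branches, so sqrt: x = 4 or -4.

Answer: x ∈ {-4, 4}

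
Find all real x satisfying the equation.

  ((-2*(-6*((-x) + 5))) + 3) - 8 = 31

Step 1. [((-2*(-6*((-x) + 5))) + 3) - 8 = 31] add 8: x sits inside (… - 8). So sub: (-2*(-6*((-x) + 5))) + 3 = 39.
Step 2. [(-2*(-6*((-x) + 5))) + 3 = 39] peel the +3: subtract 3 from each side, so sub: -2*(-6*((-x) + 5)) = 36.
Step 3. [-2*(-6*((-x) + 5)) = 36] -2 out front; divide by -2. So div: -6*((-x) + 5) = -18.
Step 4. [-6*((-x) + 5) = -18] LHS = -6·(…); ÷-6 both sides. So div: (-x) + 5 = 3.
Step 5. [(-x) + 5 = 3] subtract 5: x sits inside (… + 5), so sub: -x = -2.
Step 6. [-x = -2] flip signs both sides ⇒ neg: x = 2.

Answer: x ∈ {2}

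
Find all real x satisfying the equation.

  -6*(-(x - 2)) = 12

Step 1. [-6*(-(x - 2)) = 12] -6·(inner) — divide through by -6. So div: -(x - 2) = -2.
Step 2. [-(x - 2) = -2] leading − — multiply by −1, so neg: x - 2 = 2.
Step 3. [x - 2 = 2] -2 is outermost — add 2 both sides. So sub: x = 4.

Answer: x ∈ {4}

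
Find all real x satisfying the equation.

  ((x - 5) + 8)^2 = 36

Step 1. [((x - 5) + 8)^2 = 36] LHS squared, RHS 36 ≥ 0: apply √ (±), so sqrt: (x - 5) + 8 = 6 or -6.
Step 2. [(x - 5) + 8 = 6 or -6] peel the +8: subtract 8 from each side, so sub: x - 5 = -2 or -14.
Step 3. [x - 5 = -2 or -14] peel the -5: add 5 from each side. So sub: x = 3 or -9.

Answer: x ∈ {-9, 3}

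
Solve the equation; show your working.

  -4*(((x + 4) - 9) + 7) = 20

Step 1. [-4*(((x + 4) - 9) + 7) = 20] -4 out front; divide by -4, so div: ((x + 4) - 9) + 7 = -5.
Step 2. [((x + 4) - 9) + 7 = -5] 7 comes off first (subtract 7). So sub: (x + 4) - 9 = -12.
Step 3. [(x + 4) - 9 = -12] -9 is outermost — add 9 both sides, so sub: x + 4 = -3.
Step 4. [x + 4 = -3] 4 comes off first (subtract 4). So sub: x = -7.

Answer: x ∈ {-7}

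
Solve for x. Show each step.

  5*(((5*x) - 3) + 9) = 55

Step 1. [5*(((5*x) - 3) + 9) = 55] 5 out front; divide by 5. So div: ((5*x) - 3) + 9 = 11.
Step 2. [((5*x) - 3) + 9 = 11] the outer +9 inverts by subtracting 9. So sub: (5*x) - 3 = 2.
Step 3. [(5*x) - 3 = 2] peel the -3: add 3 from each side, so sub: 5*x = 5.
Step 4. [5*x = 5] divide by the outer 5 ⇒ div: x = 1.

Answer: x ∈ {1}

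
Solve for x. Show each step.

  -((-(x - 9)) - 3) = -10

Step 1. [-((-(x - 9)) - 3) = -10] flip signs both sides ⇒ neg: (-(x - 9)) - 3 = 10.
Step 2. [(-(x - 9)) - 3 = 10] -3 is outermost — add 3 both sides ⇒ sub: -(x - 9) = 13.
Step 3. [-(x - 9) = 13] flip signs both sides, so neg: x - 9 = -13.
Step 4. [x - 9 = -13] 9 comes off first (add 9), so sub: x = -4.

Answer: x ∈ {-4}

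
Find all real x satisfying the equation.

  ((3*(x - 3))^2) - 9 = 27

Step 1. [((3*(x - 3))^2) - 9 = 27] peel the -9: add 9 from each side ⇒ sub: (3*(x - 3))^2 = 36.
Step 2. [(3*(x - 3))^2 = 36] LHS squared, RHS 36 ≥ 0: apply √ (±) ⇒ sqrt: 3*(x - 3) = 6 or -6.
Step 3. [3*(x - 3) = 6 or -6] 3·(inner) — divide through by 3, so div: x - 3 = 2 or -2.
Step 4. [x - 3 = 2 or -2] peel the -3: add 3 from each side ⇒ sub: x = 5 or 1.

Answer: x ∈ {1, 5}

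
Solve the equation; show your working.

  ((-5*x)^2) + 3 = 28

Step 1. [((-5*x)^2) + 3 = 28] subtract 3: x sits inside (… + 3). So sub: (-5*x)^2 = 25.
Step 2. [(-5*x)^2 = 25] √ both sides: 25 ≥ 0 gives two branches, so sqrt: -5*x = 5 or -5.
Step 3. [-5*x = 5 or -5] -5·(inner) — divide through by -5, so div: x = -1 or 1.

Answer: x ∈ {-1, 1}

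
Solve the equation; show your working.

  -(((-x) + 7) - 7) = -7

Step 1. [-(((-x) + 7) - 7) = -7] flip signs both sides. So neg: ((-x) + 7) - 7 = 7.
Step 2. [((-x) + 7) - 7 = 7] peel the -7: add 7 from each side. So sub: (-x) + 7 = 14.
Step 3. [(-x) + 7 = 14] peel the +7: subtract 7 from each side ⇒ sub: -x = 7.
Step 4. [-x = 7] leading − — multiply by −1 ⇒ neg: x = -7.

Answer: x ∈ {-7}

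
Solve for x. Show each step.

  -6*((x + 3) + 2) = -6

Step 1. [-6*((x + 3) + 2) = -6] -6·(inner) — divide through by -6, so div: (x + 3) + 2 = 1.
Step 2. [(x + 3) + 2 = 1] peel the +2: subtract 2 from each side. So sub: x + 3 = -1.
Step 3. [x + 3 = -1] the outer +3 inverts by subtracting 3. So sub: x = -4.

Answer: x ∈ {-4}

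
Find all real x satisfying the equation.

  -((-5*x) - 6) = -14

Step 1. [-((-5*x) - 6) = -14] LHS negated; negate both sides. So neg: (-5*x) - 6 = 14.
Step 2. [(-5*x) - 6 = 14] add 6: x sits inside (… - 6) ⇒ sub: -5*x = 20.
Step 3. [-5*x = 20] divide by the outer -5, so div: x = -4.

Answer: x ∈ {-4}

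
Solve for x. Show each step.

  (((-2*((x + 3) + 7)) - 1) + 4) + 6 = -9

Step 1. [(((-2*((x + 3) + 7)) - 1) + 4) + 6 = -9] subtract 6: x sits inside (… + 6), so sub: ((-2*((x + 3) + 7)) - 1) + 4 = -15.
Step 2. [((-2*((x + 3) + 7)) - 1) + 4 = -15] +4 is outermost — subtract 4 both sides. So sub: (-2*((x + 3) + 7)) - 1 = -19.
Step 3. [(-2*((x + 3) + 7)) - 1 = -19] add 1: x sits inside (… - 1) ⇒ sub: -2*((x + 3) + 7) = -18.
Step 4. [-2*((x + 3) + 7) = -18] leading coefficient -2: divide by -2 ⇒ div: (x + 3) + 7 = 9.
Step 5. [(x + 3) + 7 = 9] peel the +7: subtract 7 from each side ⇒ sub: x + 3 = 2.
Step 6. [x + 3 = 2] 3 comes off first (subtract 3). So sub: x = -1.

Answer: x ∈ {-1}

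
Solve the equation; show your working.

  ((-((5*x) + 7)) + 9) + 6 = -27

Step 1. [((-((5*x) + 7)) + 9) + 6 = -27] 6 comes off first (subtract 6). So sub: (-((5*x) + 7)) + 9 = -33.
Step 2. [(-((5*x) + 7)) + 9 = -33] subtract 9: x sits inside (… + 9) ⇒ sub: -((5*x) + 7) = -42.
Step 3. [-((5*x) + 7) = -42] flip signs both sides. So neg: (5*x) + 7 = 42.
Step 4. [(5*x) + 7 = 42] peel the +7: subtract 7 from each side. So sub: 5*x = 35.
Step 5. [5*x = 35] divide by the outer 5 ⇒ div: x = 7.

Answer: x ∈ {7}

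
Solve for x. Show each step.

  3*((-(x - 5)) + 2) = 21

Step 1. [3*((-(x - 5)) + 2) = 21] 3·(inner) — divide through by 3 ⇒ div: (-(x - 5)) + 2 = 7.
Step 2. [(-(x - 5)) + 2 = 7] the outer +2 inverts by subtracting 2 ⇒ sub: -(x - 5) = 5.
Step 3. [-(x - 5) = 5] LHS negated; negate both sides. So neg: x - 5 = -5.
Step 4. [x - 5 = -5] 5 comes off first (add 5), so sub: x = 0.

Answer: x ∈ {0}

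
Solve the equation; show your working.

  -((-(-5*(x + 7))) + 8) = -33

Step 1. [-((-(-5*(x + 7))) + 8) = -33] leading − — multiply by −1. So neg: (-(-5*(x + 7))) + 8 = 33.
Step 2. [(-(-5*(x + 7))) + 8 = 33] peel the +8: subtract 8 from each side ⇒ sub: -(-5*(x + 7)) = 25.
Step 3. [-(-5*(x + 7)) = 25] LHS negated; negate both sides, so neg: -5*(x + 7) = -25.
Step 4. [-5*(x + 7) = -25] leading coefficient -5: divide by -5 ⇒ div: x + 7 = 5.
Step 5. [x + 7 = 5] peel the +7: subtract 7 from each side, so sub: x = -2.

Answer: x ∈ {-2}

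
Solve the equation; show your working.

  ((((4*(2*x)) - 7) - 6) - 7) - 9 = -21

Step 1. [((((4*(2*x)) - 7) - 6) - 7) - 9 = -21] add 9: x sits inside (… - 9), so sub: (((4*(2*x)) - 7) - 6) - 7 = -12.
Step 2. [(((4*(2*x)) - 7) - 6) - 7 = -12] add 7: x sits inside (… - 7) ⇒ sub: ((4*(2*x)) - 7) - 6 = -5.
Step 3. [((4*(2*x)) - 7) - 6 = -5] peel the -6: add 6 from each side, so sub: (4*(2*x)) - 7 = 1.
Step 4. [(4*(2*x)) - 7 = 1] add 7: x sits inside (… - 7), so sub: 4*(2*x) = 8.
Step 5. [4*(2*x) = 8] LHS = 4·(…); ÷4 both sides ⇒ div: 2*x = 2.
Step 6. [2*x = 2] 2·(inner) — divide through by 2. So div: x = 1.

Answer: x ∈ {1}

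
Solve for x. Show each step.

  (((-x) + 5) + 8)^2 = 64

Step 1. [(((-x) + 5) + 8)^2 = 64] √ both sides: 64 ≥ 0 gives two branches. So sqrt: ((-x) + 5) + 8 = 8 or -8.
Step 2. [((-x) + 5) + 8 = 8 or -8] subtract 8: x sits inside (… + 8). So sub: (-x) + 5 = 0 or -16.
Step 3. [(-x) + 5 = 0 or -16] subtract 5: x sits inside (… + 5), so sub: -x = -5 or -21.
Step 4. [-x = -5 or -21] leading − — multiply by −1. So neg: x = 5 or 21.

Answer: x ∈ {5, 21}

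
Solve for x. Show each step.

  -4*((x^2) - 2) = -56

Step 1. [-4*((x^2) - 2) = -56] -4 out front; divide by -4, so div: (x^2) - 2 = 14.
Step 2. [(x^2) - 2 = 14] 2 comes off first (add 2), so sub: x^2 = 16.
Step 3. [x^2 = 16] √ both sides: 16 ≥ 0 gives two branches, so sqrt: x = 4 or -4.

Answer: x ∈ {-4, 4}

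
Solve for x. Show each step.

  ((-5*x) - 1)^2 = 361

Step 1. [((-5*x) - 1)^2 = 361] √ both sides: 361 ≥ 0 gives two branches ⇒ sqrt: (-5*x) - 1 = 19 or -19.
Step 2. [(-5*x) - 1 = 19 or -19] add 1: x sits inside (… - 1) ⇒ sub: -5*x = 20 or -18.
Step 3. [-5*x = 20 or -18] -5 out front; divide by -5 ⇒ div: x = -4 or 18/5.

Answer: x ∈ {-4, 18/5}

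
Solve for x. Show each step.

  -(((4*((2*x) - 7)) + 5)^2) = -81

Step 1. [-(((4*((2*x) - 7)) + 5)^2) = -81] leading − — multiply by −1. So neg: ((4*((2*x) - 7)) + 5)^2 = 81.
Step 2. [((4*((2*x) - 7)) + 5)^2 = 81] √ both sides: 81 ≥ 0 gives two branches, so sqrt: (4*((2*x) - 7)) + 5 = 9 or -9.
Step 3. [(4*((2*x) - 7)) + 5 = 9 or -9] peel the +5: subtract 5 from each side. So sub: 4*((2*x) - 7) = 4 or -14.
Step 4. [4*((2*x) - 7) = 4 or -14] 4 out front; divide by 4. So div: (2*x) - 7 = 1 or -7/2.
Step 5. [(2*x) - 7 = 1 or -7/2] 7 comes off first (add 7), so sub: 2*x = 8 or 7/2.
Step 6. [2*x = 8 or 7/2] 2 out front; divide by 2, so div: x = 4 or 7/4.

Answer: x ∈ {7/4, 4}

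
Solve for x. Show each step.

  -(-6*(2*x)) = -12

Step 1. [-(-6*(2*x)) = -12] flip signs both sides. So neg: -6*(2*x) = 12.
Step 2. [-6*(2*x) = 12] -6 out front; divide by -6 ⇒ div: 2*x = -2.
Step 3. [2*x = -2] LHS = 2·(…); ÷2 both sides ⇒ div: x = -1.

Answer: x ∈ {-1}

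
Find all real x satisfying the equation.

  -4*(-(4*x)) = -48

Step 1. [-4*(-(4*x)) = -48] -4 out front; divide by -4, so div: -(4*x) = 12.
Step 2. [-(4*x) = 12] LHS negated; negate both sides ⇒ neg: 4*x = -12.
Step 3. [4*x = -12] leading coefficient 4: divide by 4 ⇒ div: x = -3.

Answer: x ∈ {-3}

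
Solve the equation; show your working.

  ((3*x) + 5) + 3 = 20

Step 1. [((3*x) + 5) + 3 = 20] peel the +3: subtract 3 from each side. So sub: (3*x) + 5 = 17.
Step 2. [(3*x) + 5 = 17] subtract 5: x sits inside (… + 5), so sub: 3*x = 12.
Step 3. [3*x = 12] 3 out front; divide by 3 ⇒ div: x = 4.

Answer: x ∈ {4}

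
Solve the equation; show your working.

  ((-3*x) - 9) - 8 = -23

Step 1. [((-3*x) - 9) - 8 = -23] peel the -8: add 8 from each side. So sub: (-3*x) - 9 = -15.
Step 2. [(-3*x) - 9 = -15] the outer -9 inverts by adding 9. So sub: -3*x = -6.
Step 3. [-3*x = -6] -3·(inner) — divide through by -3. So div: x = 2.

Answer: x ∈ {2}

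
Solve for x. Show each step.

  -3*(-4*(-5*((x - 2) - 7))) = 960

Step 1. [-3*(-4*(-5*((x - 2) - 7))) = 960] leading coefficient -3: divide by -3. So div: -4*(-5*((x - 2) - 7)) = -320.
Step 2. [-4*(-5*((x - 2) - 7)) = -320] -4·(inner) — divide through by -4. So div: -5*((x - 2) - 7) = 80.
Step 3. [-5*((x - 2) - 7) = 80] divide by the outer -5 ⇒ div: (x - 2) - 7 = -16.
Step 4. [(x - 2) - 7 = -16] 7 comes off first (add 7) ⇒ sub: x - 2 = -9.
Step 5. [x - 2 = -9] 2 comes off first (add 2) ⇒ sub: x = -7.

Answer: x ∈ {-7}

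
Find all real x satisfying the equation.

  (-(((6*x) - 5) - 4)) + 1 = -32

Step 1. [(-(((6*x) - 5) - 4)) + 1 = -32] +1 is outermost — subtract 1 both sides, so sub: -(((6*x) - 5) - 4) = -33.
Step 2. [-(((6*x) - 5) - 4) = -33] leading − — multiply by −1, so neg: ((6*x) - 5) - 4 = 33.
Step 3. [((6*x) - 5) - 4 = 33] 4 comes off first (add 4) ⇒ sub: (6*x) - 5 = 37.
Step 4. [(6*x) - 5 = 37] -5 is outermost — add 5 both sides, so sub: 6*x = 42.
Step 5. [6*x = 42] 6·(inner) — divide through by 6. So div: x = 7.

Answer: x ∈ {7}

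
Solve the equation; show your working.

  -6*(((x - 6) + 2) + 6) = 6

Step 1. [-6*(((x - 6) + 2) + 6) = 6] -6 out front; divide by -6, so div: ((x - 6) + 2) + 6 = -1.
Step 2. [((x - 6) + 2) + 6 = -1] peel the +6: subtract 6 from each side. So sub: (x - 6) + 2 = -7.
Step 3. [(x - 6) + 2 = -7] the outer +2 inverts by subtracting 2 ⇒ sub: x - 6 = -9.
Step 4. [x - 6 = -9] the outer -6 inverts by adding 6 ⇒ sub: x = -3.

Answer: x ∈ {-3}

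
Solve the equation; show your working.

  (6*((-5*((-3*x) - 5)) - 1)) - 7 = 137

Step 1. [(6*((-5*((-3*x) - 5)) - 1)) - 7 = 137] add 7: x sits inside (… - 7). So sub: 6*((-5*((-3*x) - 5)) - 1) = 144.
Step 2. [6*((-5*((-3*x) - 5)) - 1) = 144] divide by the outer 6 ⇒ div: (-5*((-3*x) - 5)) - 1 = 24.
Step 3. [(-5*((-3*x) - 5)) - 1 = 24] -1 is outermost — add 1 both sides ⇒ sub: -5*((-3*x) - 5) = 25.
Step 4. [-5*((-3*x) - 5) = 25] LHS = -5·(…); ÷-5 both sides, so div: (-3*x) - 5 = -5.
Step 5. [(-3*x) - 5 = -5] add 5: x sits inside (… - 5), so sub: -3*x = 0.
Step 6. [-3*x = 0] divide by the outer -3. So div: x = 0.

Answer: x ∈ {0}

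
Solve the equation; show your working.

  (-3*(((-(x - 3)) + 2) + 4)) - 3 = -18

Step 1. [(-3*(((-(x - 3)) + 2) + 4)) - 3 = -18] -3 | LHS and -3 | -18: pull -3 out ⇒ factor: (((-(x - 3)) + 2) + 4) + 1 = 6.
Step 2. [(((-(x - 3)) + 2) + 4) + 1 = 6] subtract 1: x sits inside (… + 1) ⇒ sub: ((-(x - 3)) + 2) + 4 = 5.
Step 3. [((-(x - 3)) + 2) + 4 = 5] peel the +4: subtract 4 from each side. So sub: (-(x - 3)) + 2 = 1.
Step 4. [(-(x - 3)) + 2 = 1] 2 comes off first (subtract 2), so sub: -(x - 3) = -1.
Step 5. [-(x - 3) = -1] flip signs both sides ⇒ neg: x - 3 = 1.
Step 6. [x - 3 = 1] 3 comes off first (add 3). So sub: x = 4.

Answer: x ∈ {4}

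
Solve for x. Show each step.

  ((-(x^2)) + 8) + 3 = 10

Step 1. [((-(x^2)) + 8) + 3 = 10] the outer +3 inverts by subtracting 3, so sub: (-(x^2)) + 8 = 7.
Step 2. [(-(x^2)) + 8 = 7] the outer +8 inverts by subtracting 8. So sub: -(x^2) = -1.
Step 3. [-(x^2) = -1] leading − — multiply by −1 ⇒ neg: x^2 = 1.
Step 4. [x^2 = 1] √ both sides: 1 ≥ 0 gives two branches ⇒ sqrt: x = 1 or -1.

Answer: x ∈ {-1, 1}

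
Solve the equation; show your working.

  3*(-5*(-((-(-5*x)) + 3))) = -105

Step 1. [3*(-5*(-((-(-5*x)) + 3))) = -105] 3 out front; divide by 3 ⇒ div: -5*(-((-(-5*x)) + 3)) = -35.
Step 2. [-5*(-((-(-5*x)) + 3)) = -35] divide by the outer -5 ⇒ div: -((-(-5*x)) + 3) = 7.
Step 3. [-((-(-5*x)) + 3) = 7] LHS negated; negate both sides ⇒ neg: (-(-5*x)) + 3 = -7.
Step 4. [(-(-5*x)) + 3 = -7] peel the +3: subtract 3 from each side ⇒ sub: -(-5*x) = -10.
Step 5. [-(-5*x) = -10] flip signs both sides. So neg: -5*x = 10.
Step 6. [-5*x = 10] -5 out front; divide by -5. So div: x = -2.

Answer: x ∈ {-2}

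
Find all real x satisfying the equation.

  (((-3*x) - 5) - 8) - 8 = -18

Step 1. [(((-3*x) - 5) - 8) - 8 = -18] peel the -8: add 8 from each side ⇒ sub: ((-3*x) - 5) - 8 = -10.
Step 2. [((-3*x) - 5) - 8 = -10] add 8: x sits inside (… - 8) ⇒ sub: (-3*x) - 5 = -2.
Step 3. [(-3*x) - 5 = -2] -5 is outermost — add 5 both sides, so sub: -3*x = 3.
Step 4. [-3*x = 3] -3 out front; divide by -3. So div: x = -1.

Answer: x ∈ {-1}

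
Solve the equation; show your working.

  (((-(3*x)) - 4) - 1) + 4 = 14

Step 1. [(((-(3*x)) - 4) - 1) + 4 = 14] subtract 4: x sits inside (… + 4). So sub: ((-(3*x)) - 4) - 1 = 10.
Step 2. [((-(3*x)) - 4) - 1 = 10] 1 comes off first (add 1), so sub: (-(3*x)) - 4 = 11.
Step 3. [(-(3*x)) - 4 = 11] the outer -4 inverts by adding 4. So sub: -(3*x) = 15.
Step 4. [-(3*x) = 15] leading − — multiply by −1 ⇒ neg: 3*x = -15.
Step 5. [3*x = -15] divide by the outer 3. So div: x = -5.

Answer: x ∈ {-5}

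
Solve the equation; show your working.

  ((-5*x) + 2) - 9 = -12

Step 1. [((-5*x) + 2) - 9 = -12] 9 comes off first (add 9), so sub: (-5*x) + 2 = -3.
Step 2. [(-5*x) + 2 = -3] the outer +2 inverts by subtracting 2. So sub: -5*x = -5.
Step 3. [-5*x = -5] -5·(inner) — divide through by -5 ⇒ div: x = 1.

Answer: x ∈ {1}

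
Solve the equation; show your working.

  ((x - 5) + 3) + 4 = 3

Step 1. [((x - 5) + 3) + 4 = 3] 4 comes off first (subtract 4). So sub: (x - 5) + 3 = -1.
Step 2. [(x - 5) + 3 = -1] 3 comes off first (subtract 3) ⇒ sub: x - 5 = -4.
Step 3. [x - 5 = -4] peel the -5: add 5 from each side, so sub: x = 1.

Answer: x ∈ {1}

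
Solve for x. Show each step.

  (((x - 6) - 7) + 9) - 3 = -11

Step 1. [(((x - 6) - 7) + 9) - 3 = -11] -3 is outermost — add 3 both sides, so sub: ((x - 6) - 7) + 9 = -8.
Step 2. [((x - 6) - 7) + 9 = -8] the outer +9 inverts by subtracting 9, so sub: (x - 6) - 7 = -17.
Step 3. [(x - 6) - 7 = -17] add 7: x sits inside (… - 7), so sub: x - 6 = -10.
Step 4. [x - 6 = -10] peel the -6: add 6 from each side ⇒ sub: x = -4.

Answer: x ∈ {-4}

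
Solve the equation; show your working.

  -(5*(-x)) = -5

Step 1. [-(5*(-x)) = -5] leading − — multiply by −1, so neg: 5*(-x) = 5.
Step 2. [5*(-x) = 5] LHS = 5·(…); ÷5 both sides. So div: -x = 1.
Step 3. [-x = 1] flip signs both sides, so neg: x = -1.

Answer: x ∈ {-1}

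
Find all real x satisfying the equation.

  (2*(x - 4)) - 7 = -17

Step 1. [(2*(x - 4)) - 7 = -17] the outer -7 inverts by adding 7. So sub: 2*(x - 4) = -10.
Step 2. [2*(x - 4) = -10] 2·(inner) — divide through by 2. So div: x - 4 = -5.
Step 3. [x - 4 = -5] the outer -4 inverts by adding 4 ⇒ sub: x = -1.

Answer: x ∈ {-1}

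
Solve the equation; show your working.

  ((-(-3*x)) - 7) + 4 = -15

Step 1. [((-(-3*x)) - 7) + 4 = -15] subtract 4: x sits inside (… + 4) ⇒ sub: (-(-3*x)) - 7 = -19.
Step 2. [(-(-3*x)) - 7 = -19] peel the -7: add 7 from each side. So sub: -(-3*x) = -12.
Step 3. [-(-3*x) = -12] LHS negated; negate both sides ⇒ neg: -3*x = 12.
Step 4. [-3*x = 12] divide by the outer -3. So div: x = -4.

Answer: x ∈ {-4}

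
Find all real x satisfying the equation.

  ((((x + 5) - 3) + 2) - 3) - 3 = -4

Step 1. [((((x + 5) - 3) + 2) - 3) - 3 = -4] -3 is outermost — add 3 both sides. So sub: (((x + 5) - 3) + 2) - 3 = -1.
Step 2. [(((x + 5) - 3) + 2) - 3 = -1] peel the -3: add 3 from each side ⇒ sub: ((x + 5) - 3) + 2 = 2.
Step 3. [((x + 5) - 3) + 2 = 2] +2 is outermost — subtract 2 both sides. So sub: (x + 5) - 3 = 0.
Step 4. [(x + 5) - 3 = 0] the outer -3 inverts by adding 3 ⇒ sub: x + 5 = 3.
Step 5. [x + 5 = 3] subtract 5: x sits inside (… + 5). So sub: x = -2.

Answer: x ∈ {-2}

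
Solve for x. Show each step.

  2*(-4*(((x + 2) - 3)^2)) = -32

Step 1. [2*(-4*(((x + 2) - 3)^2)) = -32] 2 out front; divide by 2 ⇒ div: -4*(((x + 2) - 3)^2) = -16.
Step 2. [-4*(((x + 2) - 3)^2) = -16] leading coefficient -4: divide by -4, so div: ((x + 2) - 3)^2 = 4.
Step 3. [((x + 2) - 3)^2 = 4] √ both sides: 4 ≥ 0 gives two branches, so sqrt: (x + 2) - 3 = 2 or -2.
Step 4. [(x + 2) - 3 = 2 or -2] peel the -3: add 3 from each side. So sub: x + 2 = 5 or 1.
Step 5. [x + 2 = 5 or 1] 2 comes off first (subtract 2) ⇒ sub: x = 3 or -1.

Answer: x ∈ {-1, 3}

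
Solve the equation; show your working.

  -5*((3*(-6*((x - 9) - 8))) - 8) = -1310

Step 1. [-5*((3*(-6*((x - 9) - 8))) - 8) = -1310] -5 out front; divide by -5, so div: (3*(-6*((x - 9) - 8))) - 8 = 262.
Step 2. [(3*(-6*((x - 9) - 8))) - 8 = 262] the outer -8 inverts by adding 8. So sub: 3*(-6*((x - 9) - 8)) = 270.
Step 3. [3*(-6*((x - 9) - 8)) = 270] LHS = 3·(…); ÷3 both sides. So div: -6*((x - 9) - 8) = 90.
Step 4. [-6*((x - 9) - 8) = 90] leading coefficient -6: divide by -6 ⇒ div: (x - 9) - 8 = -15.
Step 5. [(x - 9) - 8 = -15] 8 comes off first (add 8) ⇒ sub: x - 9 = -7.
Step 6. [x - 9 = -7] the outer -9 inverts by adding 9. So sub: x = 2.

Answer: x ∈ {2}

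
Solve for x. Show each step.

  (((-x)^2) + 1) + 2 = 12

Step 1. [(((-x)^2) + 1) + 2 = 12] peel the +2: subtract 2 from each side. So sub: ((-x)^2) + 1 = 10.
Step 2. [((-x)^2) + 1 = 10] the outer +1 inverts by subtracting 1. So sub: (-x)^2 = 9.
Step 3. [(-x)^2 = 9] LHS squared, RHS 9 ≥ 0: apply √ (±). So sqrt: -x = 3 or -3.
Step 4. [-x = 3 or -3] flip signs both sides, so neg: x = -3 or 3.

Answer: x ∈ {-3, 3}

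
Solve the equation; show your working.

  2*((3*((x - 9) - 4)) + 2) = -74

Step 1. [2*((3*((x - 9) - 4)) + 2) = -74] 2 out front; divide by 2, so div: (3*((x - 9) - 4)) + 2 = -37.
Step 2. [(3*((x - 9) - 4)) + 2 = -37] 2 comes off first (subtract 2), so sub: 3*((x - 9) - 4) = -39.
Step 3. [3*((x - 9) - 4) = -39] 3 out front; divide by 3. So div: (x - 9) - 4 = -13.
Step 4. [(x - 9) - 4 = -13] -4 is outermost — add 4 both sides ⇒ sub: x - 9 = -9.
Step 5. [x - 9 = -9] the outer -9 inverts by adding 9 ⇒ sub: x = 0.

Answer: x ∈ {0}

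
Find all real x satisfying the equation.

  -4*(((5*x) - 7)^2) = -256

Step 1. [-4*(((5*x) - 7)^2) = -256] -4 out front; divide by -4. So div: ((5*x) - 7)^2 = 64.
Step 2. [((5*x) - 7)^2 = 64] LHS squared, RHS 64 ≥ 0: apply √ (±). So sqrt: (5*x) - 7 = 8 or -8.
Step 3. [(5*x) - 7 = 8 or -8] peel the -7: add 7 from each side. So sub: 5*x = 15 or -1.
Step 4. [5*x = 15 or -1] leading coefficient 5: divide by 5. So div: x = 3 or -1/5.

Answer: x ∈ {-1/5, 3}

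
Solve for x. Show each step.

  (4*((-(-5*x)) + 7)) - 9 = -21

Step 1. [(4*((-(-5*x)) + 7)) - 9 = -21] -9 is outermost — add 9 both sides. So sub: 4*((-(-5*x)) + 7) = -12.
Step 2. [4*((-(-5*x)) + 7) = -12] LHS = 4·(…); ÷4 both sides, so div: (-(-5*x)) + 7 = -3.
Step 3. [(-(-5*x)) + 7 = -3] subtract 7: x sits inside (… + 7) ⇒ sub: -(-5*x) = -10.
Step 4. [-(-5*x) = -10] flip signs both sides ⇒ neg: -5*x = 10.
Step 5. [-5*x = 10] -5 out front; divide by -5 ⇒ div: x = -2.

Answer: x ∈ {-2}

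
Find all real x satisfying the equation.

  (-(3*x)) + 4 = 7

Step 1. [(-(3*x)) + 4 = 7] peel the +4: subtract 4 from each side, so sub: -(3*x) = 3.
Step 2. [-(3*x) = 3] flip signs both sides, so neg: 3*x = -3.
Step 3. [3*x = -3] 3·(inner) — divide through by 3. So div: x = -1.

Answer: x ∈ {-1}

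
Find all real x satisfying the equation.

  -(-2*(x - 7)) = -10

Step 1. [-(-2*(x - 7)) = -10] LHS negated; negate both sides ⇒ neg: -2*(x - 7) = 10.
Step 2. [-2*(x - 7) = 10] -2·(inner) — divide through by -2 ⇒ div: x - 7 = -5.
Step 3. [x - 7 = -5] add 7: x sits inside (… - 7). So sub: x = 2.

Answer: x ∈ {2}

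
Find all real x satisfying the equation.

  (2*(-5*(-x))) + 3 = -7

Step 1. [(2*(-5*(-x))) + 3 = -7] the outer +3 inverts by subtracting 3 ⇒ sub: 2*(-5*(-x)) = -10.
Step 2. [2*(-5*(-x)) = -10] leading coefficient 2: divide by 2 ⇒ div: -5*(-x) = -5.
Step 3. [-5*(-x) = -5] leading coefficient -5: divide by -5, so div: -x = 1.
Step 4. [-x = 1] flip signs both sides. So neg: x = -1.

Answer: x ∈ {-1}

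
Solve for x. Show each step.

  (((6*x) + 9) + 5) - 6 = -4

Step 1. [(((6*x) + 9) + 5) - 6 = -4] peel the -6: add 6 from each side ⇒ sub: ((6*x) + 9) + 5 = 2.
Step 2. [((6*x) + 9) + 5 = 2] +5 is outermost — subtract 5 both sides, so sub: (6*x) + 9 = -3.
Step 3. [(6*x) + 9 = -3] peel the +9: subtract 9 from each side, so sub: 6*x = -12.
Step 4. [6*x = -12] 6·(inner) — divide through by 6 ⇒ div: x = -2.

Answer: x ∈ {-2}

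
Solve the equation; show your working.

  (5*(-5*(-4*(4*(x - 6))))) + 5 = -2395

Step 1. [(5*(-5*(-4*(4*(x - 6))))) + 5 = -2395] subtract 5: x sits inside (… + 5) ⇒ sub: 5*(-5*(-4*(4*(x - 6)))) = -2400.
Step 2. [5*(-5*(-4*(4*(x - 6)))) = -2400] 5 out front; divide by 5, so div: -5*(-4*(4*(x - 6))) = -480.
Step 3. [-5*(-4*(4*(x - 6))) = -480] -5·(inner) — divide through by -5 ⇒ div: -4*(4*(x - 6)) = 96.
Step 4. [-4*(4*(x - 6)) = 96] -4·(inner) — divide through by -4 ⇒ div: 4*(x - 6) = -24.
Step 5. [4*(x - 6) = -24] leading coefficient 4: divide by 4, so div: x - 6 = -6.
Step 6. [x - 6 = -6] peel the -6: add 6 from each side. So sub: x = 0.

Answer: x ∈ {0}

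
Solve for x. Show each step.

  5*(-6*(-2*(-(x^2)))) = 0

Step 1. [5*(-6*(-2*(-(x^2)))) = 0] 5·(inner) — divide through by 5. So div: -6*(-2*(-(x^2))) = 0.
Step 2. [-6*(-2*(-(x^2))) = 0] -6 out front; divide by -6 ⇒ div: -2*(-(x^2)) = 0.
Step 3. [-2*(-(x^2)) = 0] LHS = -2·(…); ÷-2 both sides ⇒ div: -(x^2) = 0.
Step 4. [-(x^2) = 0] flip signs both sides ⇒ neg: x^2 = 0.
Step 5. [x^2 = 0] LHS squared, RHS 0 ≥ 0: apply √ (±). So sqrt: x = 0.

Answer: x ∈ {0}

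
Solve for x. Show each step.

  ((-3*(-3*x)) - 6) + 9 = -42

Step 1. [((-3*(-3*x)) - 6) + 9 = -42] +9 is outermost — subtract 9 both sides ⇒ sub: (-3*(-3*x)) - 6 = -51.
Step 2. [(-3*(-3*x)) - 6 = -51] -3 divides every term; factor it out ⇒ factor: (-3*x) + 2 = 17.
Step 3. [(-3*x) + 2 = 17] 2 comes off first (subtract 2), so sub: -3*x = 15.
Step 4. [-3*x = 15] divide by the outer -3. So div: x = -5.

Answer: x ∈ {-5}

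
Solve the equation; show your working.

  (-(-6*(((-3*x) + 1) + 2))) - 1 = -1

Step 1. [(-(-6*(((-3*x) + 1) + 2))) - 1 = -1] the outer -1 inverts by adding 1. So sub: -(-6*(((-3*x) + 1) + 2)) = 0.
Step 2. [-(-6*(((-3*x) + 1) + 2)) = 0] LHS negated; negate both sides ⇒ neg: -6*(((-3*x) + 1) + 2) = 0.
Step 3. [-6*(((-3*x) + 1) + 2) = 0] -6 out front; divide by -6, so div: ((-3*x) + 1) + 2 = 0.
Step 4. [((-3*x) + 1) + 2 = 0] the outer +2 inverts by subtracting 2. So sub: (-3*x) + 1 = -2.
Step 5. [(-3*x) + 1 = -2] subtract 1: x sits inside (… + 1) ⇒ sub: -3*x = -3.
Step 6. [-3*x = -3] LHS = -3·(…); ÷-3 both sides. So div: x = 1.

Answer: x ∈ {1}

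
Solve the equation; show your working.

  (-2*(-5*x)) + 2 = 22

Step 1. [(-2*(-5*x)) + 2 = 22] the outer +2 inverts by subtracting 2, so sub: -2*(-5*x) = 20.
Step 2. [-2*(-5*x) = 20] -2·(inner) — divide through by -2, so div: -5*x = -10.
Step 3. [-5*x = -10] -5 out front; divide by -5. So div: x = 2.

Answer: x ∈ {2}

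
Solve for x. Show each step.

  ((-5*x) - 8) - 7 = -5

Step 1. [((-5*x) - 8) - 7 = -5] the outer -7 inverts by adding 7 ⇒ sub: (-5*x) - 8 = 2.
Step 2. [(-5*x) - 8 = 2] the outer -8 inverts by adding 8, so sub: -5*x = 10.
Step 3. [-5*x = 10] -5 out front; divide by -5. So div: x = -2.

Answer: x ∈ {-2}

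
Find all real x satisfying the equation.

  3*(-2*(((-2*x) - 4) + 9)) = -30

Step 1. [3*(-2*(((-2*x) - 4) + 9)) = -30] divide by the outer 3, so div: -2*(((-2*x) - 4) + 9) = -10.
Step 2. [-2*(((-2*x) - 4) + 9) = -10] -2 out front; divide by -2. So div: ((-2*x) - 4) + 9 = 5.
Step 3. [((-2*x) - 4) + 9 = 5] +9 is outermost — subtract 9 both sides. So sub: (-2*x) - 4 = -4.
Step 4. [(-2*x) - 4 = -4] common factor -2 (LHS and -4) — divide through. So factor: x + 2 = 2.
Step 5. [x + 2 = 2] +2 is outermost — subtract 2 both sides, so sub: x = 0.

Answer: x ∈ {0}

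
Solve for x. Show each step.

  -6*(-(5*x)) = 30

Step 1. [-6*(-(5*x)) = 30] leading coefficient -6: divide by -6, so div: -(5*x) = -5.
Step 2. [-(5*x) = -5] leading − — multiply by −1, so neg: 5*x = 5.
Step 3. [5*x = 5] divide by the outer 5, so div: x = 1.

Answer: x ∈ {1}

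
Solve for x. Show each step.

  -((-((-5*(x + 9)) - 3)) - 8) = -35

Step 1. [-((-((-5*(x + 9)) - 3)) - 8) = -35] leading − — multiply by −1. So neg: (-((-5*(x + 9)) - 3)) - 8 = 35.
Step 2. [(-((-5*(x + 9)) - 3)) - 8 = 35] add 8: x sits inside (… - 8), so sub: -((-5*(x + 9)) - 3) = 43.
Step 3. [-((-5*(x + 9)) - 3) = 43] LHS negated; negate both sides ⇒ neg: (-5*(x + 9)) - 3 = -43.
Step 4. [(-5*(x + 9)) - 3 = -43] 3 comes off first (add 3) ⇒ sub: -5*(x + 9) = -40.
Step 5. [-5*(x + 9) = -40] leading coefficient -5: divide by -5 ⇒ div: x + 9 = 8.
Step 6. [x + 9 = 8] the outer +9 inverts by subtracting 9, so sub: x = -1.

Answer: x ∈ {-1}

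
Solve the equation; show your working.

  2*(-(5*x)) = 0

Step 1. [2*(-(5*x)) = 0] 2 out front; divide by 2, so div: -(5*x) = 0.
Step 2. [-(5*x) = 0] flip signs both sides, so neg: 5*x = 0.
Step 3. [5*x = 0] 5·(inner) — divide through by 5. So div: x = 0.

Answer: x ∈ {0}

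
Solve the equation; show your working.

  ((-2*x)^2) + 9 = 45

Step 1. [((-2*x)^2) + 9 = 45] the outer +9 inverts by subtracting 9 ⇒ sub: (-2*x)^2 = 36.
Step 2. [(-2*x)^2 = 36] √ both sides: 36 ≥ 0 gives two branches. So sqrt: -2*x = 6 or -6.
Step 3. [-2*x = 6 or -6] leading coefficient -2: divide by -2 ⇒ div: x = -3 or 3.

Answer: x ∈ {-3, 3}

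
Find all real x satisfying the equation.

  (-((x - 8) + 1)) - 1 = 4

Step 1. [(-((x - 8) + 1)) - 1 = 4] peel the -1: add 1 from each side ⇒ sub: -((x - 8) + 1) = 5.
Step 2. [-((x - 8) + 1) = 5] leading − — multiply by −1, so neg: (x - 8) + 1 = -5.
Step 3. [(x - 8) + 1 = -5] the outer +1 inverts by subtracting 1, so sub: x - 8 = -6.
Step 4. [x - 8 = -6] peel the -8: add 8 from each side ⇒ sub: x = 2.

Answer: x ∈ {2}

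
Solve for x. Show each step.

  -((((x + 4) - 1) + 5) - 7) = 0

Step 1. [-((((x + 4) - 1) + 5) - 7) = 0] flip signs both sides, so neg: (((x + 4) - 1) + 5) - 7 = 0.
Step 2. [(((x + 4) - 1) + 5) - 7 = 0] the outer -7 inverts by adding 7. So sub: ((x + 4) - 1) + 5 = 7.
Step 3. [((x + 4) - 1) + 5 = 7] the outer +5 inverts by subtracting 5, so sub: (x + 4) - 1 = 2.
Step 4. [(x + 4) - 1 = 2] -1 is outermost — add 1 both sides ⇒ sub: x + 4 = 3.
Step 5. [x + 4 = 3] 4 comes off first (subtract 4). So sub: x = -1.

Answer: x ∈ {-1}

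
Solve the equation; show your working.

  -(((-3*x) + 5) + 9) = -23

Step 1. [-(((-3*x) + 5) + 9) = -23] LHS negated; negate both sides ⇒ neg: ((-3*x) + 5) + 9 = 23.
Step 2. [((-3*x) + 5) + 9 = 23] +9 is outermost — subtract 9 both sides. So sub: (-3*x) + 5 = 14.
Step 3. [(-3*x) + 5 = 14] subtract 5: x sits inside (… + 5). So sub: -3*x = 9.
Step 4. [-3*x = 9] LHS = -3·(…); ÷-3 both sides. So div: x = -3.

Answer: x ∈ {-3}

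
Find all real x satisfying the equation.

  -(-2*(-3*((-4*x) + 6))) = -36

Step 1. [-(-2*(-3*((-4*x) + 6))) = -36] LHS negated; negate both sides. So neg: -2*(-3*((-4*x) + 6)) = 36.
Step 2. [-2*(-3*((-4*x) + 6)) = 36] leading coefficient -2: divide by -2 ⇒ div: -3*((-4*x) + 6) = -18.
Step 3. [-3*((-4*x) + 6) = -18] divide by the outer -3 ⇒ div: (-4*x) + 6 = 6.
Step 4. [(-4*x) + 6 = 6] +6 is outermost — subtract 6 both sides. So sub: -4*x = 0.
Step 5. [-4*x = 0] -4 out front; divide by -4 ⇒ div: x = 0.

Answer: x ∈ {0}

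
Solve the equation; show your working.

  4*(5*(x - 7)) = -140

Step 1. [4*(5*(x - 7)) = -140] LHS = 4·(…); ÷4 both sides, so div: 5*(x - 7) = -35.
Step 2. [5*(x - 7) = -35] 5 out front; divide by 5 ⇒ div: x - 7 = -7.
Step 3. [x - 7 = -7] add 7: x sits inside (… - 7) ⇒ sub: x = 0.

Answer: x ∈ {0}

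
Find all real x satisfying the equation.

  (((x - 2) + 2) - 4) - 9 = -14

Step 1. [(((x - 2) + 2) - 4) - 9 = -14] peel the -9: add 9 from each side. So sub: ((x - 2) + 2) - 4 = -5.
Step 2. [((x - 2) + 2) - 4 = -5] the outer -4 inverts by adding 4 ⇒ sub: (x - 2) + 2 = -1.
Step 3. [(x - 2) + 2 = -1] the outer +2 inverts by subtracting 2 ⇒ sub: x - 2 = -3.
Step 4. [x - 2 = -3] the outer -2 inverts by adding 2, so sub: x = -1.

Answer: x ∈ {-1}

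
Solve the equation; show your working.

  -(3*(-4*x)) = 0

Step 1. [-(3*(-4*x)) = 0] flip signs both sides, so neg: 3*(-4*x) = 0.
Step 2. [3*(-4*x) = 0] LHS = 3·(…); ÷3 both sides ⇒ div: -4*x = 0.
Step 3. [-4*x = 0] -4 out front; divide by -4 ⇒ div: x = 0.

Answer: x ∈ {0}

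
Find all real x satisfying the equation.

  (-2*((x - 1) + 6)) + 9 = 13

Step 1. [(-2*((x - 1) + 6)) + 9 = 13] subtract 9: x sits inside (… + 9), so sub: -2*((x - 1) + 6) = 4.
Step 2. [-2*((x - 1) + 6) = 4] -2·(inner) — divide through by -2, so div: (x - 1) + 6 = -2.
Step 3. [(x - 1) + 6 = -2] subtract 6: x sits inside (… + 6) ⇒ sub: x - 1 = -8.
Step 4. [x - 1 = -8] the outer -1 inverts by adding 1. So sub: x = -7.

Answer: x ∈ {-7}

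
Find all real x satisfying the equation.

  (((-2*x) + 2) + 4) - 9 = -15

Step 1. [(((-2*x) + 2) + 4) - 9 = -15] add 9: x sits inside (… - 9), so sub: ((-2*x) + 2) + 4 = -6.
Step 2. [((-2*x) + 2) + 4 = -6] subtract 4: x sits inside (… + 4) ⇒ sub: (-2*x) + 2 = -10.
Step 3. [(-2*x) + 2 = -10] peel the +2: subtract 2 from each side ⇒ sub: -2*x = -12.
Step 4. [-2*x = -12] leading coefficient -2: divide by -2. So div: x = 6.

Answer: x ∈ {6}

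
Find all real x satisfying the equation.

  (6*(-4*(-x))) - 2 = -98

Step 1. [(6*(-4*(-x))) - 2 = -98] -2 is outermost — add 2 both sides ⇒ sub: 6*(-4*(-x)) = -96.
Step 2. [6*(-4*(-x)) = -96] leading coefficient 6: divide by 6 ⇒ div: -4*(-x) = -16.
Step 3. [-4*(-x) = -16] -4·(inner) — divide through by -4, so div: -x = 4.
Step 4. [-x = 4] leading − — multiply by −1 ⇒ neg: x = -4.

Answer: x ∈ {-4}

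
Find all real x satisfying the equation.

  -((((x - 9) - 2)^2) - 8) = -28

Step 1. [-((((x - 9) - 2)^2) - 8) = -28] leading − — multiply by −1 ⇒ neg: (((x - 9) - 2)^2) - 8 = 28.
Step 2. [(((x - 9) - 2)^2) - 8 = 28] add 8: x sits inside (… - 8), so sub: ((x - 9) - 2)^2 = 36.
Step 3. [((x - 9) - 2)^2 = 36] 36 ≥ 0, LHS is (·)² — take ±√, so sqrt: (x - 9) - 2 = 6 or -6.
Step 4. [(x - 9) - 2 = 6 or -6] peel the -2: add 2 from each side ⇒ sub: x - 9 = 8 or -4.
Step 5. [x - 9 = 8 or -4] -9 is outermost — add 9 both sides. So sub: x = 17 or 5.

Answer: x ∈ {5, 17}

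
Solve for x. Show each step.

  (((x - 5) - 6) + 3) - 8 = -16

Step 1. [(((x - 5) - 6) + 3) - 8 = -16] the outer -8 inverts by adding 8 ⇒ sub: ((x - 5) - 6) + 3 = -8.
Step 2. [((x - 5) - 6) + 3 = -8] peel the +3: subtract 3 from each side ⇒ sub: (x - 5) - 6 = -11.
Step 3. [(x - 5) - 6 = -11] add 6: x sits inside (… - 6), so sub: x - 5 = -5.
Step 4. [x - 5 = -5] 5 comes off first (add 5) ⇒ sub: x = 0.

Answer: x ∈ {0}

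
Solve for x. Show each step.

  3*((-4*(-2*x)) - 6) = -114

Step 1. [3*((-4*(-2*x)) - 6) = -114] LHS = 3·(…); ÷3 both sides, so div: (-4*(-2*x)) - 6 = -38.
Step 2. [(-4*(-2*x)) - 6 = -38] the outer -6 inverts by adding 6. So sub: -4*(-2*x) = -32.
Step 3. [-4*(-2*x) = -32] -4·(inner) — divide through by -4 ⇒ div: -2*x = 8.
Step 4. [-2*x = 8] -2 out front; divide by -2. So div: x = -4.

Answer: x ∈ {-4}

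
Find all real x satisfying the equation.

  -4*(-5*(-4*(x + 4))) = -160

Step 1. [-4*(-5*(-4*(x + 4))) = -160] divide by the outer -4 ⇒ div: -5*(-4*(x + 4)) = 40.
Step 2. [-5*(-4*(x + 4)) = 40] -5·(inner) — divide through by -5. So div: -4*(x + 4) = -8.
Step 3. [-4*(x + 4) = -8] leading coefficient -4: divide by -4 ⇒ div: x + 4 = 2.
Step 4. [x + 4 = 2] 4 comes off first (subtract 4). So sub: x = -2.

Answer: x ∈ {-2}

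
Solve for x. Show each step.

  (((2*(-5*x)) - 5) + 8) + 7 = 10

Step 1. [(((2*(-5*x)) - 5) + 8) + 7 = 10] 7 comes off first (subtract 7) ⇒ sub: ((2*(-5*x)) - 5) + 8 = 3.
Step 2. [((2*(-5*x)) - 5) + 8 = 3] the outer +8 inverts by subtracting 8. So sub: (2*(-5*x)) - 5 = -5.
Step 3. [(2*(-5*x)) - 5 = -5] the outer -5 inverts by adding 5, so sub: 2*(-5*x) = 0.
Step 4. [2*(-5*x) = 0] divide by the outer 2, so div: -5*x = 0.
Step 5. [-5*x = 0] leading coefficient -5: divide by -5. So div: x = 0.

Answer: x ∈ {0}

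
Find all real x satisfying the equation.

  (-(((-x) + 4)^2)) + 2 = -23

Step 1. [(-(((-x) + 4)^2)) + 2 = -23] 2 comes off first (subtract 2) ⇒ sub: -(((-x) + 4)^2) = -25.
Step 2. [-(((-x) + 4)^2) = -25] leading − — multiply by −1. So neg: ((-x) + 4)^2 = 25.
Step 3. [((-x) + 4)^2 = 25] LHS squared, RHS 25 ≥ 0: apply √ (±). So sqrt: (-x) + 4 = 5 or -5.
Step 4. [(-x) + 4 = 5 or -5] the outer +4 inverts by subtracting 4 ⇒ sub: -x = 1 or -9.
Step 5. [-x = 1 or -9] flip signs both sides ⇒ neg: x = -1 or 9.

Answer: x ∈ {-1, 9}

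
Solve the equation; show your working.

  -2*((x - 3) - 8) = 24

Step 1. [-2*((x - 3) - 8) = 24] leading coefficient -2: divide by -2. So div: (x - 3) - 8 = -12.
Step 2. [(x - 3) - 8 = -12] add 8: x sits inside (… - 8), so sub: x - 3 = -4.
Step 3. [x - 3 = -4] peel the -3: add 3 from each side ⇒ sub: x = -1.

Answer: x ∈ {-1}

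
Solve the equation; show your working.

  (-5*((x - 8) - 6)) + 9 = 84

Step 1. [(-5*((x - 8) - 6)) + 9 = 84] +9 is outermost — subtract 9 both sides. So sub: -5*((x - 8) - 6) = 75.
Step 2. [-5*((x - 8) - 6) = 75] divide by the outer -5 ⇒ div: (x - 8) - 6 = -15.
Step 3. [(x - 8) - 6 = -15] the outer -6 inverts by adding 6. So sub: x - 8 = -9.
Step 4. [x - 8 = -9] 8 comes off first (add 8). So sub: x = -1.

Answer: x ∈ {-1}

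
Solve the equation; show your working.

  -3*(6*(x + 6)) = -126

Step 1. [-3*(6*(x + 6)) = -126] divide by the outer -3, so div: 6*(x + 6) = 42.
Step 2. [6*(x + 6) = 42] 6·(inner) — divide through by 6 ⇒ div: x + 6 = 7.
Step 3. [x + 6 = 7] peel the +6: subtract 6 from each side. So sub: x = 1.

Answer: x ∈ {1}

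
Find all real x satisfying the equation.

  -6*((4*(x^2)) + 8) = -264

Step 1. [-6*((4*(x^2)) + 8) = -264] -6 out front; divide by -6, so div: (4*(x^2)) + 8 = 44.
Step 2. [(4*(x^2)) + 8 = 44] subtract 8: x sits inside (… + 8). So sub: 4*(x^2) = 36.
Step 3. [4*(x^2) = 36] leading coefficient 4: divide by 4 ⇒ div: x^2 = 9.
Step 4. [x^2 = 9] LHS squared, RHS 9 ≥ 0: apply √ (±), so sqrt: x = 3 or -3.

Answer: x ∈ {-3, 3}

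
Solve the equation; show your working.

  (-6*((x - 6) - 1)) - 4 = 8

Step 1. [(-6*((x - 6) - 1)) - 4 = 8] peel the -4: add 4 from each side, so sub: -6*((x - 6) - 1) = 12.
Step 2. [-6*((x - 6) - 1) = 12] -6·(inner) — divide through by -6 ⇒ div: (x - 6) - 1 = -2.
Step 3. [(x - 6) - 1 = -2] add 1: x sits inside (… - 1), so sub: x - 6 = -1.
Step 4. [x - 6 = -1] -6 is outermost — add 6 both sides ⇒ sub: x = 5.

Answer: x ∈ {5}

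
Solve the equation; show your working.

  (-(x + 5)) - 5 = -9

Step 1. [(-(x + 5)) - 5 = -9] peel the -5: add 5 from each side ⇒ sub: -(x + 5) = -4.
Step 2. [-(x + 5) = -4] leading − — multiply by −1. So neg: x + 5 = 4.
Step 3. [x + 5 = 4] the outer +5 inverts by subtracting 5, so sub: x = -1.

Answer: x ∈ {-1}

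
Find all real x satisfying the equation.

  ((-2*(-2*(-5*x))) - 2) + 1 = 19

Step 1. [((-2*(-2*(-5*x))) - 2) + 1 = 19] the outer +1 inverts by subtracting 1. So sub: (-2*(-2*(-5*x))) - 2 = 18.
Step 2. [(-2*(-2*(-5*x))) - 2 = 18] -2 is outermost — add 2 both sides, so sub: -2*(-2*(-5*x)) = 20.
Step 3. [-2*(-2*(-5*x)) = 20] divide by the outer -2. So div: -2*(-5*x) = -10.
Step 4. [-2*(-5*x) = -10] leading coefficient -2: divide by -2. So div: -5*x = 5.
Step 5. [-5*x = 5] -5·(inner) — divide through by -5 ⇒ div: x = -1.

Answer: x ∈ {-1}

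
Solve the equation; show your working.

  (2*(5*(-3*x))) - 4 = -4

Step 1. [(2*(5*(-3*x))) - 4 = -4] 2 divides every term; factor it out ⇒ factor: (5*(-3*x)) - 2 = -2.
Step 2. [(5*(-3*x)) - 2 = -2] add 2: x sits inside (… - 2), so sub: 5*(-3*x) = 0.
Step 3. [5*(-3*x) = 0] leading coefficient 5: divide by 5 ⇒ div: -3*x = 0.
Step 4. [-3*x = 0] divide by the outer -3, so div: x = 0.

Answer: x ∈ {0}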